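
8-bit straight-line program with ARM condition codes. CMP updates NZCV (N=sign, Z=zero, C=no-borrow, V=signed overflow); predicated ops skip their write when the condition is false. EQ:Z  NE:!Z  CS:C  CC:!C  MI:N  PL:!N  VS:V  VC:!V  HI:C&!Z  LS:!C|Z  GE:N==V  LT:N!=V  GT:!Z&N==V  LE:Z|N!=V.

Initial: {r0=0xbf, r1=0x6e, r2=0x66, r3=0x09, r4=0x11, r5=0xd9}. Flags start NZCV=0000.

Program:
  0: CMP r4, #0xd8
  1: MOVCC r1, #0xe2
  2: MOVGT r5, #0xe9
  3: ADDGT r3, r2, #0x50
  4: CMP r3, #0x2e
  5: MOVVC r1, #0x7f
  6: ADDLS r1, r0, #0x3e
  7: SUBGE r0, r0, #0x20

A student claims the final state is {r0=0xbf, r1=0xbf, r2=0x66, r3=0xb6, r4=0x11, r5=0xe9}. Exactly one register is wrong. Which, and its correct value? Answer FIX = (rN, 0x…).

[0] flags=0000 → (cmp)
[1] flags=0000 CC?T → r1=0xe2
[2] flags=0000 GT?T → r5=0xe9
[3] flags=0000 GT?T → r3=0xb6
[4] flags=1010 → (cmp)
[5] flags=1010 VC?T → r1=0x7f
[6] flags=1010 LS?F → skip
[7] flags=1010 GE?F → skip

FIX = (r1, 0x7f)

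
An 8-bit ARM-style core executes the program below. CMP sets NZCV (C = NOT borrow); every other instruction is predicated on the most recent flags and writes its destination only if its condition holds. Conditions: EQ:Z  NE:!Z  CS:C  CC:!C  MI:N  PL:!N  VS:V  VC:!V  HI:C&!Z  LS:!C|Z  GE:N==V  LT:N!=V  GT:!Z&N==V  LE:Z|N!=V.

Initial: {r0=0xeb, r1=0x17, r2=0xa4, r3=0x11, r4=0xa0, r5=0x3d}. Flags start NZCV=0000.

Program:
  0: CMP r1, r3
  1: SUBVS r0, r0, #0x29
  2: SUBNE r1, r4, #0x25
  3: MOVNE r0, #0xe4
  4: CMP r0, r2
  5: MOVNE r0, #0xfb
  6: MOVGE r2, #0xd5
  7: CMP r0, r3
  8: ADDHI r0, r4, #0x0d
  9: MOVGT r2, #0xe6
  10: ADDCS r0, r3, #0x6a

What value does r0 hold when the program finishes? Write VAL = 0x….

0: ✓ CMP  NZCV=0010
1: · SUBVS
2: ✓ SUBNE  r1←0x7b
3: ✓ MOVNE  r0←0xe4
4: ✓ CMP  NZCV=0010
5: ✓ MOVNE  r0←0xfb
6: ✓ MOVGE  r2←0xd5
7: ✓ CMP  NZCV=1010
8: ✓ ADDHI  r0←0xad
9: · MOVGT
10: ✓ ADDCS  r0←0x7b

VAL = 0x7b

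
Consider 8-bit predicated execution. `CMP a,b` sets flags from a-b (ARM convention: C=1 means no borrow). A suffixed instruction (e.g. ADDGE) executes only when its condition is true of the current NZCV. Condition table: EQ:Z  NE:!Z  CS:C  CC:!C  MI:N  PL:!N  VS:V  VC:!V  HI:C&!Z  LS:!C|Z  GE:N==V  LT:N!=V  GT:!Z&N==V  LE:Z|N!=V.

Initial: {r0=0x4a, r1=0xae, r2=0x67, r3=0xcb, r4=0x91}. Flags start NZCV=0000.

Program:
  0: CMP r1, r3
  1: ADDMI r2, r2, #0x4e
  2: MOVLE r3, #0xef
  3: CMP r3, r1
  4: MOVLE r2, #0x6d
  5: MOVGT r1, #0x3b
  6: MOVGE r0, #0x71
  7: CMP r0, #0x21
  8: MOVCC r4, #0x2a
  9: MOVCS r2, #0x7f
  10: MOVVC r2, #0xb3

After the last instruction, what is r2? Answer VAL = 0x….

0: ✓ CMP  NZCV=1000
1: ✓ ADDMI  r2←0xb5
2: ✓ MOVLE  r3←0xef
3: ✓ CMP  NZCV=0010
4: · MOVLE
5: ✓ MOVGT  r1←0x3b
6: ✓ MOVGE  r0←0x71
7: ✓ CMP  NZCV=0010
8: · MOVCC
9: ✓ MOVCS  r2←0x7f
10: ✓ MOVVC  r2←0xb3

VAL = 0xb3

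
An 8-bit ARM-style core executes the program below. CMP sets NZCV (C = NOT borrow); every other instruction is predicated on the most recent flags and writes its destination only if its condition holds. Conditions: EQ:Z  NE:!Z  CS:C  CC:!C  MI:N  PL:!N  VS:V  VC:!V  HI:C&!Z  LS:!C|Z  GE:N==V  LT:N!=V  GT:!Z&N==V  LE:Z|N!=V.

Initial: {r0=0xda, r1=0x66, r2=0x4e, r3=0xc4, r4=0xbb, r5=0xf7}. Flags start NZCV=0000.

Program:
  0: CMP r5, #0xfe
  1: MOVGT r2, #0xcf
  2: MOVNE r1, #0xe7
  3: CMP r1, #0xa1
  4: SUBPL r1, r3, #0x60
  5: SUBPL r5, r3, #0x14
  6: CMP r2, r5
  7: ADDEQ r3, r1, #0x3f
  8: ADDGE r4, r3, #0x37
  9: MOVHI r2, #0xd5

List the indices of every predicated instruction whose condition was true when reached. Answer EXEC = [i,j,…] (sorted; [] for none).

EXEC = [2,4,5,8]

[0] flags=1000 → (cmp)
[1] flags=1000 GT?F → skip
[2] flags=1000 NE?T → r1=0xe7
[3] flags=0010 → (cmp)
[4] flags=0010 PL?T → r1=0x64
[5] flags=0010 PL?T → r5=0xb0
[6] flags=1001 → (cmp)
[7] flags=1001 EQ?F → skip
[8] flags=1001 GE?T → r4=0xfb
[9] flags=1001 HI?F → skip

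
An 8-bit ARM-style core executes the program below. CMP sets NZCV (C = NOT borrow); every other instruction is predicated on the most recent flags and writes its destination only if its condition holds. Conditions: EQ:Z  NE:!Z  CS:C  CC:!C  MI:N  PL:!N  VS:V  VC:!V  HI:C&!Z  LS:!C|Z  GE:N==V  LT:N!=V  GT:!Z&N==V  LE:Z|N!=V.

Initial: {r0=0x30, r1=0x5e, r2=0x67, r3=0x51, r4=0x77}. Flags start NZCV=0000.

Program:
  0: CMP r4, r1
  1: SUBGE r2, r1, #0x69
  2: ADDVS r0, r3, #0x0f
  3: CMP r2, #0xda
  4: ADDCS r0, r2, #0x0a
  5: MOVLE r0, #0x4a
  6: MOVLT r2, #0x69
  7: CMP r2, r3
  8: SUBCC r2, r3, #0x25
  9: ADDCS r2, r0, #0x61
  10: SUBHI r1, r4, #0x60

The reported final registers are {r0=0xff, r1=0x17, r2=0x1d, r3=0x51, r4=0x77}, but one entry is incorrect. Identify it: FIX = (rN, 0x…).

[0] flags=0010 → (cmp)
[1] flags=0010 GE?T → r2=0xf5
[2] flags=0010 VS?F → skip
[3] flags=0010 → (cmp)
[4] flags=0010 CS?T → r0=0xff
[5] flags=0010 LE?F → skip
[6] flags=0010 LT?F → skip
[7] flags=1010 → (cmp)
[8] flags=1010 CC?F → skip
[9] flags=1010 CS?T → r2=0x60
[10] flags=1010 HI?T → r1=0x17

FIX = (r2, 0x60)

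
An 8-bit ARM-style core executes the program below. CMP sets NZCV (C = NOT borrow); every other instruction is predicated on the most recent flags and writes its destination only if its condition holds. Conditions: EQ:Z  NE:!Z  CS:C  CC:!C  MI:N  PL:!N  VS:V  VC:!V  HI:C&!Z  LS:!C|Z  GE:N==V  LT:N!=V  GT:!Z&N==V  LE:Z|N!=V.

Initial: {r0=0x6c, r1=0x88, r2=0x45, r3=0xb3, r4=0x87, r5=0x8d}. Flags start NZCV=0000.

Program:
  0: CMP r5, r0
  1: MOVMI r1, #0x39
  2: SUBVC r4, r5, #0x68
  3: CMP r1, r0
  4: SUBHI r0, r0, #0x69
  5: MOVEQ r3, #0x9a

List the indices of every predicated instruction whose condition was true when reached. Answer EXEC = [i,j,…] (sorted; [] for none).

0: ✓ CMP  NZCV=0011
1: · MOVMI
2: · SUBVC
3: ✓ CMP  NZCV=0011
4: ✓ SUBHI  r0←0x03
5: · MOVEQ

EXEC = [4]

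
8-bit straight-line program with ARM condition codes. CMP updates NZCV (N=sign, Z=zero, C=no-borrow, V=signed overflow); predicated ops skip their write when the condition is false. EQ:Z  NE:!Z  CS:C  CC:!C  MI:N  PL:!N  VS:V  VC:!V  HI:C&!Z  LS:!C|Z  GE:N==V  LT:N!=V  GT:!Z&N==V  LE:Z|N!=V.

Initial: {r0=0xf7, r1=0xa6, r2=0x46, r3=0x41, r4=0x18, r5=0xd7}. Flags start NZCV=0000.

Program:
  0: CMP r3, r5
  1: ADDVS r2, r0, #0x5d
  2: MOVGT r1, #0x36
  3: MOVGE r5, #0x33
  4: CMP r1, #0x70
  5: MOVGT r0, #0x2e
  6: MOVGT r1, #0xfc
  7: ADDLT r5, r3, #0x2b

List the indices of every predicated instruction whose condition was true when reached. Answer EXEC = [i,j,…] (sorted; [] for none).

EXEC = [2,3,7]

0: ✓ CMP  NZCV=0000
1: · ADDVS
2: ✓ MOVGT  r1←0x36
3: ✓ MOVGE  r5←0x33
4: ✓ CMP  NZCV=1000
5: · MOVGT
6: · MOVGT
7: ✓ ADDLT  r5←0x6c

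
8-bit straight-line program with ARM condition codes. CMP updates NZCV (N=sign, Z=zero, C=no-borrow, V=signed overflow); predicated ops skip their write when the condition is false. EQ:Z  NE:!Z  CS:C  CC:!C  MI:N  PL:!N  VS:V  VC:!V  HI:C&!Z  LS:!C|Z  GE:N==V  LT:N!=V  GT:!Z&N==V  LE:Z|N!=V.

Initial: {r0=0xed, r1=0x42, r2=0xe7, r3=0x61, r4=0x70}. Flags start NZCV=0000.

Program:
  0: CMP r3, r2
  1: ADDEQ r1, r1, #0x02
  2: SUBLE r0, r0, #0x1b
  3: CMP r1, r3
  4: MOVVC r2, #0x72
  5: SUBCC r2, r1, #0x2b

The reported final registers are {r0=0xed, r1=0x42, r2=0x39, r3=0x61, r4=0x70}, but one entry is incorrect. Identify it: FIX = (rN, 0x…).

FIX = (r2, 0x17)

[0] flags=0000 → (cmp)
[1] flags=0000 EQ?F → skip
[2] flags=0000 LE?F → skip
[3] flags=1000 → (cmp)
[4] flags=1000 VC?T → r2=0x72
[5] flags=1000 CC?T → r2=0x17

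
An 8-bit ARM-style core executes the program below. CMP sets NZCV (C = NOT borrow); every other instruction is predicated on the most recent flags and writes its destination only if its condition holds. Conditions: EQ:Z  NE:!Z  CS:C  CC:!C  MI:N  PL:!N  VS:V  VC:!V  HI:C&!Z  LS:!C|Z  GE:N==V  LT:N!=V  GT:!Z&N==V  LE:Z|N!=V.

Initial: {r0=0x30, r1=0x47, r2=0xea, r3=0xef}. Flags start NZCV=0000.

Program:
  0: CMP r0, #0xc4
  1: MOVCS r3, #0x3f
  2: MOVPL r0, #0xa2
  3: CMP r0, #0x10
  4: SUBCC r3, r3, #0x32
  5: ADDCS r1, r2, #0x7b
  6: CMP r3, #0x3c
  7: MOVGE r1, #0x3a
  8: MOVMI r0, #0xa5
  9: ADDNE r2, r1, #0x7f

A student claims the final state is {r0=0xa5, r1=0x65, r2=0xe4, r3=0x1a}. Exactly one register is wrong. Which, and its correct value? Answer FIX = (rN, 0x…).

FIX = (r3, 0xef)

0: ✓ CMP  NZCV=0000
1: · MOVCS
2: ✓ MOVPL  r0←0xa2
3: ✓ CMP  NZCV=1010
4: · SUBCC
5: ✓ ADDCS  r1←0x65
6: ✓ CMP  NZCV=1010
7: · MOVGE
8: ✓ MOVMI  r0←0xa5
9: ✓ ADDNE  r2←0xe4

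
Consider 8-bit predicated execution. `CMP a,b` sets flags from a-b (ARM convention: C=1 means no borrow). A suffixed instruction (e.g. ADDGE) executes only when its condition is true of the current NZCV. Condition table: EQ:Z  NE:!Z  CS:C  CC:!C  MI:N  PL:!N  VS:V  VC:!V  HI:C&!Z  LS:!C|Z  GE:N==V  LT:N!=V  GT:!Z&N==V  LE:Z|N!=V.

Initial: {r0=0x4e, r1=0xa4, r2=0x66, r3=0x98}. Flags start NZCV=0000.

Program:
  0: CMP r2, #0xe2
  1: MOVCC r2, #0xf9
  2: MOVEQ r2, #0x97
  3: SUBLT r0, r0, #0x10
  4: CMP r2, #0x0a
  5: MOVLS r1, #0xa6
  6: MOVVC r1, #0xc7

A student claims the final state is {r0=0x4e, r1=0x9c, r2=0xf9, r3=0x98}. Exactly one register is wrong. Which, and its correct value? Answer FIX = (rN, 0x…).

FIX = (r1, 0xc7)

[0] flags=1001 → (cmp)
[1] flags=1001 CC?T → r2=0xf9
[2] flags=1001 EQ?F → skip
[3] flags=1001 LT?F → skip
[4] flags=1010 → (cmp)
[5] flags=1010 LS?F → skip
[6] flags=1010 VC?T → r1=0xc7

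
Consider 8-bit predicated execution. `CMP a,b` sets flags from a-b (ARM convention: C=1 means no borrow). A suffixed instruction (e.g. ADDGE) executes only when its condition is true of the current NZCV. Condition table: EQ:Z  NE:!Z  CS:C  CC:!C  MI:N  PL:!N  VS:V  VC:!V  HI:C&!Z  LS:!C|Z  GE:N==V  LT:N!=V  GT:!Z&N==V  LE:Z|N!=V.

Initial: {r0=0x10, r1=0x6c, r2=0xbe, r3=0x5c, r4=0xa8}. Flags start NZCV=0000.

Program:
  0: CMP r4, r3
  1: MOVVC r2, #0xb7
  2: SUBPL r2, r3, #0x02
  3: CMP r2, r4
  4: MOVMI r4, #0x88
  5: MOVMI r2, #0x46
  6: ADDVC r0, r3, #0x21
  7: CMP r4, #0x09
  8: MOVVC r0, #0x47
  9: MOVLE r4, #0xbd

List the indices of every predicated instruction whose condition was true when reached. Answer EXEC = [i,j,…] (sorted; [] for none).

[0] flags=0011 → (cmp)
[1] flags=0011 VC?F → skip
[2] flags=0011 PL?T → r2=0x5a
[3] flags=1001 → (cmp)
[4] flags=1001 MI?T → r4=0x88
[5] flags=1001 MI?T → r2=0x46
[6] flags=1001 VC?F → skip
[7] flags=0011 → (cmp)
[8] flags=0011 VC?F → skip
[9] flags=0011 LE?T → r4=0xbd

EXEC = [2,4,5,9]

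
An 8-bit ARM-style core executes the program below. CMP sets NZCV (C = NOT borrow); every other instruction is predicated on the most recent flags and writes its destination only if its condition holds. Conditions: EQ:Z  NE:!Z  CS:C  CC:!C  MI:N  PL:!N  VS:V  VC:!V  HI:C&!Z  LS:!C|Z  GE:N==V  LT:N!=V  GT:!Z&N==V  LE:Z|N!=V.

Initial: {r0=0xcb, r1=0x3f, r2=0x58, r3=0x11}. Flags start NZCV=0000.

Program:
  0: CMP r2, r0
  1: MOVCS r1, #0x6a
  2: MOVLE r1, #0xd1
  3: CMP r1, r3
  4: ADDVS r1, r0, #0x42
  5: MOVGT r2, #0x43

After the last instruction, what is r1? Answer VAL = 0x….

VAL = 0x3f

0: ✓ CMP  NZCV=1001
1: · MOVCS
2: · MOVLE
3: ✓ CMP  NZCV=0010
4: · ADDVS
5: ✓ MOVGT  r2←0x43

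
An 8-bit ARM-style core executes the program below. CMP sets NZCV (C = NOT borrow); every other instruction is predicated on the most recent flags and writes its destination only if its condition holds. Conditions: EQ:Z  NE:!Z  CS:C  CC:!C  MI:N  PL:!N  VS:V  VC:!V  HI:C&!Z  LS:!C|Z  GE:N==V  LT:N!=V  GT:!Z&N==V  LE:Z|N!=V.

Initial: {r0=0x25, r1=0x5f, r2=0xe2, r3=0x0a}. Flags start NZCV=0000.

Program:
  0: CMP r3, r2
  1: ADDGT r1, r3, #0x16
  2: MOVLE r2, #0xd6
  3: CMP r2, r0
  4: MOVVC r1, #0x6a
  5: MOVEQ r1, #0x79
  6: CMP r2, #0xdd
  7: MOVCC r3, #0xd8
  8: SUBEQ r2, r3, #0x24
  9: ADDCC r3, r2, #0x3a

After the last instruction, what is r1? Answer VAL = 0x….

[0] flags=0000 → (cmp)
[1] flags=0000 GT?T → r1=0x20
[2] flags=0000 LE?F → skip
[3] flags=1010 → (cmp)
[4] flags=1010 VC?T → r1=0x6a
[5] flags=1010 EQ?F → skip
[6] flags=0010 → (cmp)
[7] flags=0010 CC?F → skip
[8] flags=0010 EQ?F → skip
[9] flags=0010 CC?F → skip

VAL = 0x6a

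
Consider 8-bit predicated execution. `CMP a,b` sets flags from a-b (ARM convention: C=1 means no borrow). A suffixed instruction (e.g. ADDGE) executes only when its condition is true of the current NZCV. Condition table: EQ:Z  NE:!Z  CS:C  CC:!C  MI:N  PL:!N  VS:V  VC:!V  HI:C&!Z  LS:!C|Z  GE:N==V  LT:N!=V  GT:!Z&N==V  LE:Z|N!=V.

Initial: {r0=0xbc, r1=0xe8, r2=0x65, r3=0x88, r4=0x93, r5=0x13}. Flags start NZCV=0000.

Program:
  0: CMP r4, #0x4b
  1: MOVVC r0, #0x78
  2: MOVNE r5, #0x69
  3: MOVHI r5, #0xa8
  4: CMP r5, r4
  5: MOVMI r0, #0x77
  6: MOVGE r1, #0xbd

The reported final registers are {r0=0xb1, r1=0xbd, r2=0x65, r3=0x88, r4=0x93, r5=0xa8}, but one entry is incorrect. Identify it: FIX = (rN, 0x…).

[0] flags=0011 → (cmp)
[1] flags=0011 VC?F → skip
[2] flags=0011 NE?T → r5=0x69
[3] flags=0011 HI?T → r5=0xa8
[4] flags=0010 → (cmp)
[5] flags=0010 MI?F → skip
[6] flags=0010 GE?T → r1=0xbd

FIX = (r0, 0xbc)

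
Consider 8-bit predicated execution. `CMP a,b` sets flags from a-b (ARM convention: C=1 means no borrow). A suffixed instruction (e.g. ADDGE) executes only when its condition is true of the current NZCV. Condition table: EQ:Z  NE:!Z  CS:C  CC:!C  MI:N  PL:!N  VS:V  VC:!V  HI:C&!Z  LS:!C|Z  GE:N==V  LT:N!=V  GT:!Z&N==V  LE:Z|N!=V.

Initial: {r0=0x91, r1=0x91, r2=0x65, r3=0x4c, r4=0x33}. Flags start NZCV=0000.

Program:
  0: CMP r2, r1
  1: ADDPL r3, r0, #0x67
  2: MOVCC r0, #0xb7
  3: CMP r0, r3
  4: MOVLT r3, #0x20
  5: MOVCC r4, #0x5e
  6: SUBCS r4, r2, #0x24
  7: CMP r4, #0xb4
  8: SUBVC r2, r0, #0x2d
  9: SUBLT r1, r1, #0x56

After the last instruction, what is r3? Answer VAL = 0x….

VAL = 0x20

0: ✓ CMP  NZCV=1001
1: · ADDPL
2: ✓ MOVCC  r0←0xb7
3: ✓ CMP  NZCV=0011
4: ✓ MOVLT  r3←0x20
5: · MOVCC
6: ✓ SUBCS  r4←0x41
7: ✓ CMP  NZCV=1001
8: · SUBVC
9: · SUBLT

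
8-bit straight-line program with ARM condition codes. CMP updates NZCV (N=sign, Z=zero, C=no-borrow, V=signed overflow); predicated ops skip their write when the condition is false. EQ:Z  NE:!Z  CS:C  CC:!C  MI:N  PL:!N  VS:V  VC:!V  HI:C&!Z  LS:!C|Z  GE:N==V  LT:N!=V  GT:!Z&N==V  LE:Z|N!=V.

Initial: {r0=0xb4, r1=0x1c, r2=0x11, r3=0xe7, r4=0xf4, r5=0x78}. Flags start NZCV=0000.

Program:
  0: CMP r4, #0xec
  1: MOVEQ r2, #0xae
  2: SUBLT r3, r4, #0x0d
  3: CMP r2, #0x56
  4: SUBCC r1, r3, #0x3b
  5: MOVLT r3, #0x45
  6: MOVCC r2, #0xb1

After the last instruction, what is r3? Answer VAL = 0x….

0: ✓ CMP  NZCV=0010
1: · MOVEQ
2: · SUBLT
3: ✓ CMP  NZCV=1000
4: ✓ SUBCC  r1←0xac
5: ✓ MOVLT  r3←0x45
6: ✓ MOVCC  r2←0xb1

VAL = 0x45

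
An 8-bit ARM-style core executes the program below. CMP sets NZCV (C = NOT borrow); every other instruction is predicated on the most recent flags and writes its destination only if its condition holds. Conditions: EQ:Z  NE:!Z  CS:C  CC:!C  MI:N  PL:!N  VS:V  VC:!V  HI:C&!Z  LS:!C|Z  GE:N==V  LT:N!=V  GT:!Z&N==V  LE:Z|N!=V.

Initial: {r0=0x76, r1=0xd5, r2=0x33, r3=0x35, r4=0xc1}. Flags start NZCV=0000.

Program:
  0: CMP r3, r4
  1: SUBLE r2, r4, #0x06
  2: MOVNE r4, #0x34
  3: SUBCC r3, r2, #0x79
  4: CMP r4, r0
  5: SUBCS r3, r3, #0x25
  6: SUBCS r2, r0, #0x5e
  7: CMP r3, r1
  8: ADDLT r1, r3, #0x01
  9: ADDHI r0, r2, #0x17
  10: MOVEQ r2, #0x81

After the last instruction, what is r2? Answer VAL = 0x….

VAL = 0x33

0: ✓ CMP  NZCV=0000
1: · SUBLE
2: ✓ MOVNE  r4←0x34
3: ✓ SUBCC  r3←0xba
4: ✓ CMP  NZCV=1000
5: · SUBCS
6: · SUBCS
7: ✓ CMP  NZCV=1000
8: ✓ ADDLT  r1←0xbb
9: · ADDHI
10: · MOVEQ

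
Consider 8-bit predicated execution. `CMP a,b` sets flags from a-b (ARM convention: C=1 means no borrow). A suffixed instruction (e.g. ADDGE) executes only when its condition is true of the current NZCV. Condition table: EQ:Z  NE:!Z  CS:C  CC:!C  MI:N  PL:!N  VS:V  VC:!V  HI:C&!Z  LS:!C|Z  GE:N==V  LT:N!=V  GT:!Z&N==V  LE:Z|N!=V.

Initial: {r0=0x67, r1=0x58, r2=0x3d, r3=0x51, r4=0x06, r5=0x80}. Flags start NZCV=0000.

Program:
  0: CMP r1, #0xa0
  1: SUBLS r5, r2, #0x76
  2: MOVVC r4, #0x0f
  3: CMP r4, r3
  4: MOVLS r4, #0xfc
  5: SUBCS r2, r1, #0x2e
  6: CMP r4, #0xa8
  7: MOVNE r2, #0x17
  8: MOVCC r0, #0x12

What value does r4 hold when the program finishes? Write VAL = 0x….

0: ✓ CMP  NZCV=1001
1: ✓ SUBLS  r5←0xc7
2: · MOVVC
3: ✓ CMP  NZCV=1000
4: ✓ MOVLS  r4←0xfc
5: · SUBCS
6: ✓ CMP  NZCV=0010
7: ✓ MOVNE  r2←0x17
8: · MOVCC

VAL = 0xfc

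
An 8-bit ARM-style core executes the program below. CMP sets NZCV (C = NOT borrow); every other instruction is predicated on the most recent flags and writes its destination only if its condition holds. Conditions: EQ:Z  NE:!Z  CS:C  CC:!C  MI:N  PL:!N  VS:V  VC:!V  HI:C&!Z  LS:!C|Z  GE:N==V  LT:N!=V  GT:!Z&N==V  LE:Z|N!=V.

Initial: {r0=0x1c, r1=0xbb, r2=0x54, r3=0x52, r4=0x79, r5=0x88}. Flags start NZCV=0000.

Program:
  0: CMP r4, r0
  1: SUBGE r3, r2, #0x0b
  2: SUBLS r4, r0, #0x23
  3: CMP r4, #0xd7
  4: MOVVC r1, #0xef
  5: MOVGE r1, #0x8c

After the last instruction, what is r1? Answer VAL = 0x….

0: ✓ CMP  NZCV=0010
1: ✓ SUBGE  r3←0x49
2: · SUBLS
3: ✓ CMP  NZCV=1001
4: · MOVVC
5: ✓ MOVGE  r1←0x8c

VAL = 0x8c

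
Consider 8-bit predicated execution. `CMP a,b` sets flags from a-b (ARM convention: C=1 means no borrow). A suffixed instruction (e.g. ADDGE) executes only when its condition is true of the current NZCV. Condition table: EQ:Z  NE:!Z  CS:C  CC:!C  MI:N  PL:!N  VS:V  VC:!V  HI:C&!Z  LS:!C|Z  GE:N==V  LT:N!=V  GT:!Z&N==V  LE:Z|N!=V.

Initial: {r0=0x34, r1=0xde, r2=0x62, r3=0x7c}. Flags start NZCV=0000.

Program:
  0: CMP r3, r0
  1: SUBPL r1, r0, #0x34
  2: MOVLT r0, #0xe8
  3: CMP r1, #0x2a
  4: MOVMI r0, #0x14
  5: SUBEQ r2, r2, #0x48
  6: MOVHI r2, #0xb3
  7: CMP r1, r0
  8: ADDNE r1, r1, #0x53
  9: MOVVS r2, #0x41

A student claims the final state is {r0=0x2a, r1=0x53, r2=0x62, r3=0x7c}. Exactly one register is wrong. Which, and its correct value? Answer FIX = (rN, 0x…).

FIX = (r0, 0x14)

0: ✓ CMP  NZCV=0010
1: ✓ SUBPL  r1←0x00
2: · MOVLT
3: ✓ CMP  NZCV=1000
4: ✓ MOVMI  r0←0x14
5: · SUBEQ
6: · MOVHI
7: ✓ CMP  NZCV=1000
8: ✓ ADDNE  r1←0x53
9: · MOVVS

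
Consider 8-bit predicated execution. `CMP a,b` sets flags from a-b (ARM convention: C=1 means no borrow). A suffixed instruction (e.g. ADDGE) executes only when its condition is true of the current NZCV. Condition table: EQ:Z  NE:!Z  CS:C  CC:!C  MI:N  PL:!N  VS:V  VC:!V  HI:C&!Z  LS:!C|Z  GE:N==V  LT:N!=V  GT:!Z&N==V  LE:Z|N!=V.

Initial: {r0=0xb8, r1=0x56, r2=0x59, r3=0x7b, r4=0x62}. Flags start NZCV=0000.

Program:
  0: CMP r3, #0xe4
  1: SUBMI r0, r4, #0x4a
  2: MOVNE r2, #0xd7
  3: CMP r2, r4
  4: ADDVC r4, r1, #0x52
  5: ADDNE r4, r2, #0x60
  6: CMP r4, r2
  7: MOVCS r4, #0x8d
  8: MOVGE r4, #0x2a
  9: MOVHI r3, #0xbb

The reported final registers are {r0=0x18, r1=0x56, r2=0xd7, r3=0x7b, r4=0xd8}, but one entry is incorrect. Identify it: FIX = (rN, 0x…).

FIX = (r4, 0x2a)

0: ✓ CMP  NZCV=1001
1: ✓ SUBMI  r0←0x18
2: ✓ MOVNE  r2←0xd7
3: ✓ CMP  NZCV=0011
4: · ADDVC
5: ✓ ADDNE  r4←0x37
6: ✓ CMP  NZCV=0000
7: · MOVCS
8: ✓ MOVGE  r4←0x2a
9: · MOVHI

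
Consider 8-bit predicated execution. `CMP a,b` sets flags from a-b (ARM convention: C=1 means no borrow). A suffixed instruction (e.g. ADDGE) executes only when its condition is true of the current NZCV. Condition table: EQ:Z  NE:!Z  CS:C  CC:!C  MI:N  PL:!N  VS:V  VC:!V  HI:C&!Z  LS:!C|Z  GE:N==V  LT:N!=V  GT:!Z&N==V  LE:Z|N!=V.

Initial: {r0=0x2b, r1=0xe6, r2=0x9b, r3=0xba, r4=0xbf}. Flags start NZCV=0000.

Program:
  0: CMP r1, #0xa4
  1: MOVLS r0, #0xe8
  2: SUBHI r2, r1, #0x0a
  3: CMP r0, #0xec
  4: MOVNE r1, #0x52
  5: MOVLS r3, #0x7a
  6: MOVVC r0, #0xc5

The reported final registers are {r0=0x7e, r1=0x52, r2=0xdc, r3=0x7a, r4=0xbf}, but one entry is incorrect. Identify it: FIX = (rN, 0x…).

0: ✓ CMP  NZCV=0010
1: · MOVLS
2: ✓ SUBHI  r2←0xdc
3: ✓ CMP  NZCV=0000
4: ✓ MOVNE  r1←0x52
5: ✓ MOVLS  r3←0x7a
6: ✓ MOVVC  r0←0xc5

FIX = (r0, 0xc5)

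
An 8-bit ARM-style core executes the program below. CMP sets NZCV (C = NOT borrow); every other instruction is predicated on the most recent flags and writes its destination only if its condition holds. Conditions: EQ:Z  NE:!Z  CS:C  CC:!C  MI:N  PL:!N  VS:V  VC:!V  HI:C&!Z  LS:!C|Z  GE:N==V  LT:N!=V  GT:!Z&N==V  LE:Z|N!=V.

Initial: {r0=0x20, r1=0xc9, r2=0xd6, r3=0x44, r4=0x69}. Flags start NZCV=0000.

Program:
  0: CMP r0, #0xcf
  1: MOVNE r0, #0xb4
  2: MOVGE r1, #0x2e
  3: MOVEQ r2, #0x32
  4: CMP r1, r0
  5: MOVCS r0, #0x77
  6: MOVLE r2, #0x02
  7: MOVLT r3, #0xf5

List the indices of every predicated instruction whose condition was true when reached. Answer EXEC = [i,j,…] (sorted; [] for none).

EXEC = [1,2]

0: ✓ CMP  NZCV=0000
1: ✓ MOVNE  r0←0xb4
2: ✓ MOVGE  r1←0x2e
3: · MOVEQ
4: ✓ CMP  NZCV=0000
5: · MOVCS
6: · MOVLE
7: · MOVLT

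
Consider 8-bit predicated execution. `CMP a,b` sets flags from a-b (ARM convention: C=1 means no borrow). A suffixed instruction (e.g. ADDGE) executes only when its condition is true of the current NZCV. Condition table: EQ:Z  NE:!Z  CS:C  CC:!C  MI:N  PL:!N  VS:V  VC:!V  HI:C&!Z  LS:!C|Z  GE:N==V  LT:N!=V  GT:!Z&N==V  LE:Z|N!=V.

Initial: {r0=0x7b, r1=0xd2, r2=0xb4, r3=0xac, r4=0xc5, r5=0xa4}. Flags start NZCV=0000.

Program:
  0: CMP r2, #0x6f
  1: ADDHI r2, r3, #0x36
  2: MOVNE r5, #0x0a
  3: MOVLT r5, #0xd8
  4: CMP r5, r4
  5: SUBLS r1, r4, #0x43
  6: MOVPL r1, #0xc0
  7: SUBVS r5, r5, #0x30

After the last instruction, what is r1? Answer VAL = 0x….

0: ✓ CMP  NZCV=0011
1: ✓ ADDHI  r2←0xe2
2: ✓ MOVNE  r5←0x0a
3: ✓ MOVLT  r5←0xd8
4: ✓ CMP  NZCV=0010
5: · SUBLS
6: ✓ MOVPL  r1←0xc0
7: · SUBVS

VAL = 0xc0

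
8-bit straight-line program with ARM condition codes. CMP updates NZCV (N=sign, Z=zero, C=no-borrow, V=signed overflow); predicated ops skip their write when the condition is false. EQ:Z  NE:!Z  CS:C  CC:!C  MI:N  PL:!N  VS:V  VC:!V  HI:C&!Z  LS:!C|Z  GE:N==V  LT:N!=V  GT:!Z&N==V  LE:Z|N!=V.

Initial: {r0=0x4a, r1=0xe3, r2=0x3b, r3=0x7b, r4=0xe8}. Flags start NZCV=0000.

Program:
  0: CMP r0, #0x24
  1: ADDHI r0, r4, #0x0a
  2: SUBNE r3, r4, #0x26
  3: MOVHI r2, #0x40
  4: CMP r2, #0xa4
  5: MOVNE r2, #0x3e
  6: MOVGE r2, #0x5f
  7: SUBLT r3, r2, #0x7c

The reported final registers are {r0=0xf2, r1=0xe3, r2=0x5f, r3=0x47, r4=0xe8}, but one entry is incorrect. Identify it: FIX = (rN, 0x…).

FIX = (r3, 0xc2)

[0] flags=0010 → (cmp)
[1] flags=0010 HI?T → r0=0xf2
[2] flags=0010 NE?T → r3=0xc2
[3] flags=0010 HI?T → r2=0x40
[4] flags=1001 → (cmp)
[5] flags=1001 NE?T → r2=0x3e
[6] flags=1001 GE?T → r2=0x5f
[7] flags=1001 LT?F → skip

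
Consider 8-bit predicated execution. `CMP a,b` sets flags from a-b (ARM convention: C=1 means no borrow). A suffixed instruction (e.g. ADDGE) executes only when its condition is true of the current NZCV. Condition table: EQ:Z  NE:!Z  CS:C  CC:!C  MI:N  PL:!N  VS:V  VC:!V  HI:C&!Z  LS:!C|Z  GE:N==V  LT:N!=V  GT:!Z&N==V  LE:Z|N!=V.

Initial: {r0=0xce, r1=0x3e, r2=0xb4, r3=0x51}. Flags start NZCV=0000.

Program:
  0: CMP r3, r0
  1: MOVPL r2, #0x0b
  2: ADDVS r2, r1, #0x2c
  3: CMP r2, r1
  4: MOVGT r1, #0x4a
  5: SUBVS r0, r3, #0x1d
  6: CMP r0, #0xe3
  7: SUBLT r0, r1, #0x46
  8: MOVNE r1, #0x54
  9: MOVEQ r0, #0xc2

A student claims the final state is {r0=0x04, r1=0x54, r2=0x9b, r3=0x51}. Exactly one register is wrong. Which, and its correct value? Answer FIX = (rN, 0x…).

FIX = (r2, 0x6a)

[0] flags=1001 → (cmp)
[1] flags=1001 PL?F → skip
[2] flags=1001 VS?T → r2=0x6a
[3] flags=0010 → (cmp)
[4] flags=0010 GT?T → r1=0x4a
[5] flags=0010 VS?F → skip
[6] flags=1000 → (cmp)
[7] flags=1000 LT?T → r0=0x04
[8] flags=1000 NE?T → r1=0x54
[9] flags=1000 EQ?F → skip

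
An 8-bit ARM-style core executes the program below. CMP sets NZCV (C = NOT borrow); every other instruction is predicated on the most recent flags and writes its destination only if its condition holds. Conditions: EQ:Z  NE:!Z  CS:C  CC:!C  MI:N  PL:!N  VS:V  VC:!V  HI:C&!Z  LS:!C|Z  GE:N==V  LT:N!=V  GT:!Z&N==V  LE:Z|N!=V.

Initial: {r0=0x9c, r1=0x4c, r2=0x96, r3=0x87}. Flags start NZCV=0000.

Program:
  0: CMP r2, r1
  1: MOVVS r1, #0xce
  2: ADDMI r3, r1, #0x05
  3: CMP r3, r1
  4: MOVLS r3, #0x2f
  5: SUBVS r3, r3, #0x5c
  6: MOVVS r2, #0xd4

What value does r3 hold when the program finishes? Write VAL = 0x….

VAL = 0x2f

0: ✓ CMP  NZCV=0011
1: ✓ MOVVS  r1←0xce
2: · ADDMI
3: ✓ CMP  NZCV=1000
4: ✓ MOVLS  r3←0x2f
5: · SUBVS
6: · MOVVS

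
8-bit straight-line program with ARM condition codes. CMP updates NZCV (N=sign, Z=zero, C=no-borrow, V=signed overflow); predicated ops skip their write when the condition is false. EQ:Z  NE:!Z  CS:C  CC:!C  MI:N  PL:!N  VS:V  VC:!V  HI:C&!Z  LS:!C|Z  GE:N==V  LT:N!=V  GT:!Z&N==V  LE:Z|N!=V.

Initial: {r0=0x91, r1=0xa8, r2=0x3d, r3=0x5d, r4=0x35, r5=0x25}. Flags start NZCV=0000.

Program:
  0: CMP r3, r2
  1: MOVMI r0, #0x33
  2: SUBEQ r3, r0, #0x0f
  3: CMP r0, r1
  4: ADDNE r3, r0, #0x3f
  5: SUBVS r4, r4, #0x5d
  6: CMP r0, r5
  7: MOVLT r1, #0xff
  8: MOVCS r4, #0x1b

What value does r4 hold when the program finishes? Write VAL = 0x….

VAL = 0x1b

[0] flags=0010 → (cmp)
[1] flags=0010 MI?F → skip
[2] flags=0010 EQ?F → skip
[3] flags=1000 → (cmp)
[4] flags=1000 NE?T → r3=0xd0
[5] flags=1000 VS?F → skip
[6] flags=0011 → (cmp)
[7] flags=0011 LT?T → r1=0xff
[8] flags=0011 CS?T → r4=0x1b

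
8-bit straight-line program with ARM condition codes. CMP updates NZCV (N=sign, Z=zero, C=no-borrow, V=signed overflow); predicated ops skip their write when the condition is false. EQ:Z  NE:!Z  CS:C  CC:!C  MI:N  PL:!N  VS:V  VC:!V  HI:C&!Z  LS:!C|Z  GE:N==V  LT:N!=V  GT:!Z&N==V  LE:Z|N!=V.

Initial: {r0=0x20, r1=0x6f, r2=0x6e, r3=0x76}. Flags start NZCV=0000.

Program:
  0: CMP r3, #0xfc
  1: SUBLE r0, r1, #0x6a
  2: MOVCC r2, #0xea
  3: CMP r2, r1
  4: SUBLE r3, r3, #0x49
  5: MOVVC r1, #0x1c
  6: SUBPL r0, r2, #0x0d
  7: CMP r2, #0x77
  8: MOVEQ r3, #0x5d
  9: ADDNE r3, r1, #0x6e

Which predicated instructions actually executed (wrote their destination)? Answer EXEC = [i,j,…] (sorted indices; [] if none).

EXEC = [2,4,6,9]

[0] flags=0000 → (cmp)
[1] flags=0000 LE?F → skip
[2] flags=0000 CC?T → r2=0xea
[3] flags=0011 → (cmp)
[4] flags=0011 LE?T → r3=0x2d
[5] flags=0011 VC?F → skip
[6] flags=0011 PL?T → r0=0xdd
[7] flags=0011 → (cmp)
[8] flags=0011 EQ?F → skip
[9] flags=0011 NE?T → r3=0xdd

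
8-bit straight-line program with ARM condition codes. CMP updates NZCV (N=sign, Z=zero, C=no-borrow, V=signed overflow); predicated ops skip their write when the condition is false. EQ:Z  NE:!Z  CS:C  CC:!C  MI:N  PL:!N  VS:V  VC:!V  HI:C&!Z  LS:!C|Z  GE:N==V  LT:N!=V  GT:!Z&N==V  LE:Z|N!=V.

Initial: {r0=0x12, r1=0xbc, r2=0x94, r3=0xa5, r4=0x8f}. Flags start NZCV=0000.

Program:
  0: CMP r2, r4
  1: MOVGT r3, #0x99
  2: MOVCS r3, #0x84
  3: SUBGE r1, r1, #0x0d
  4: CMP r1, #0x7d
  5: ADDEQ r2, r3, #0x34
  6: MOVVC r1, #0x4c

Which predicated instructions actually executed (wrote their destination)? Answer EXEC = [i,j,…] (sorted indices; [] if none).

EXEC = [1,2,3]

[0] flags=0010 → (cmp)
[1] flags=0010 GT?T → r3=0x99
[2] flags=0010 CS?T → r3=0x84
[3] flags=0010 GE?T → r1=0xaf
[4] flags=0011 → (cmp)
[5] flags=0011 EQ?F → skip
[6] flags=0011 VC?F → skip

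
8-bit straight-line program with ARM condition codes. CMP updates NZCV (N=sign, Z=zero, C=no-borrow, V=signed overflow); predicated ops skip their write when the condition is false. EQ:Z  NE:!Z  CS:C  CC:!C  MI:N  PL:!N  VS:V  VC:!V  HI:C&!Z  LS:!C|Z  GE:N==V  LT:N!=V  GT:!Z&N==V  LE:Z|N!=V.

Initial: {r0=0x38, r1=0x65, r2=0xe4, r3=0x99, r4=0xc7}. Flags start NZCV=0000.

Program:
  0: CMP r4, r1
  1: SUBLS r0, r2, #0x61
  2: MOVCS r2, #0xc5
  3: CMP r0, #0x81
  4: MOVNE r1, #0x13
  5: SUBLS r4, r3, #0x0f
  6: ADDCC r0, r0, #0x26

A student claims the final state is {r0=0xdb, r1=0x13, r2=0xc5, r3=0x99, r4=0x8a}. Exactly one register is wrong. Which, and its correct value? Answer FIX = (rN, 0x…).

[0] flags=0011 → (cmp)
[1] flags=0011 LS?F → skip
[2] flags=0011 CS?T → r2=0xc5
[3] flags=1001 → (cmp)
[4] flags=1001 NE?T → r1=0x13
[5] flags=1001 LS?T → r4=0x8a
[6] flags=1001 CC?T → r0=0x5e

FIX = (r0, 0x5e)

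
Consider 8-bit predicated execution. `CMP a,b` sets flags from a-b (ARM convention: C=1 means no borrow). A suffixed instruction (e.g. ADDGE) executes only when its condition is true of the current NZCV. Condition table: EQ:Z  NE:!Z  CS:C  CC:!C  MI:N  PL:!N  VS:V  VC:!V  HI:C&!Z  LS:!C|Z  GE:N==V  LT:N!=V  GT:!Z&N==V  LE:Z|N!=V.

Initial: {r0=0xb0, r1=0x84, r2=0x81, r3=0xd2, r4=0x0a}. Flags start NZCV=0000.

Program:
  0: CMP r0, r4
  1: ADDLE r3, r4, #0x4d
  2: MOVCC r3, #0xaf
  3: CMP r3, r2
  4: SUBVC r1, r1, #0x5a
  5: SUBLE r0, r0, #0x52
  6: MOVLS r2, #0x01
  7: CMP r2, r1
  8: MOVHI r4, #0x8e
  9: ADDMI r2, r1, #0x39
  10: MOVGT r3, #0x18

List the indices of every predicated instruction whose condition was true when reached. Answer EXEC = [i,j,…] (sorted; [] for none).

[0] flags=1010 → (cmp)
[1] flags=1010 LE?T → r3=0x57
[2] flags=1010 CC?F → skip
[3] flags=1001 → (cmp)
[4] flags=1001 VC?F → skip
[5] flags=1001 LE?F → skip
[6] flags=1001 LS?T → r2=0x01
[7] flags=0000 → (cmp)
[8] flags=0000 HI?F → skip
[9] flags=0000 MI?F → skip
[10] flags=0000 GT?T → r3=0x18

EXEC = [1,6,10]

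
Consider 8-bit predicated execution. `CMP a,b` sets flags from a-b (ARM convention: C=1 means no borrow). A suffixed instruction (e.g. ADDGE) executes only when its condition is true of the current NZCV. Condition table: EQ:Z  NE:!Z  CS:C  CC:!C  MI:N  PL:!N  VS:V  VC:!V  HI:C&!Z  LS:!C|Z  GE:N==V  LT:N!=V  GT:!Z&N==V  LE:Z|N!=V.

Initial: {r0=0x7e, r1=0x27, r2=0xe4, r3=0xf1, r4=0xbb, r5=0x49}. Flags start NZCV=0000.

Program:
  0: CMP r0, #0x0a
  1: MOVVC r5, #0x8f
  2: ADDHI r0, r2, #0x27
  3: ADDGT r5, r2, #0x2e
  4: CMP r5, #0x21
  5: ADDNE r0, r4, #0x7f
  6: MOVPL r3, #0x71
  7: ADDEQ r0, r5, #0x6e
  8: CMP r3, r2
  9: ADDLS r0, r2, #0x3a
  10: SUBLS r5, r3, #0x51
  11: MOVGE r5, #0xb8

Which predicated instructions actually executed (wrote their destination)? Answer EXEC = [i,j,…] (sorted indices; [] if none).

EXEC = [1,2,3,5,11]

[0] flags=0010 → (cmp)
[1] flags=0010 VC?T → r5=0x8f
[2] flags=0010 HI?T → r0=0x0b
[3] flags=0010 GT?T → r5=0x12
[4] flags=1000 → (cmp)
[5] flags=1000 NE?T → r0=0x3a
[6] flags=1000 PL?F → skip
[7] flags=1000 EQ?F → skip
[8] flags=0010 → (cmp)
[9] flags=0010 LS?F → skip
[10] flags=0010 LS?F → skip
[11] flags=0010 GE?T → r5=0xb8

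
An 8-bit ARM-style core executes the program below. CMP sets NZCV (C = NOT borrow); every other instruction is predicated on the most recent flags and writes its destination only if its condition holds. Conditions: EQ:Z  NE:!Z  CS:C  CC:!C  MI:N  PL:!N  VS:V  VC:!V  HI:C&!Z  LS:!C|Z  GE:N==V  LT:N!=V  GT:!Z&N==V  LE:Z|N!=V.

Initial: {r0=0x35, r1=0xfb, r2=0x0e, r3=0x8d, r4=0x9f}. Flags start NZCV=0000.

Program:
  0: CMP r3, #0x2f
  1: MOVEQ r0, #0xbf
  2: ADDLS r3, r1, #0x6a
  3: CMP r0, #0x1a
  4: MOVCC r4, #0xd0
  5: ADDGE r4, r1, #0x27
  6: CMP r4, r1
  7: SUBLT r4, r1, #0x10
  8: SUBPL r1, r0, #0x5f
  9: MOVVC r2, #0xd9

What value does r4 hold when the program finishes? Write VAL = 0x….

0: ✓ CMP  NZCV=0011
1: · MOVEQ
2: · ADDLS
3: ✓ CMP  NZCV=0010
4: · MOVCC
5: ✓ ADDGE  r4←0x22
6: ✓ CMP  NZCV=0000
7: · SUBLT
8: ✓ SUBPL  r1←0xd6
9: ✓ MOVVC  r2←0xd9

VAL = 0x22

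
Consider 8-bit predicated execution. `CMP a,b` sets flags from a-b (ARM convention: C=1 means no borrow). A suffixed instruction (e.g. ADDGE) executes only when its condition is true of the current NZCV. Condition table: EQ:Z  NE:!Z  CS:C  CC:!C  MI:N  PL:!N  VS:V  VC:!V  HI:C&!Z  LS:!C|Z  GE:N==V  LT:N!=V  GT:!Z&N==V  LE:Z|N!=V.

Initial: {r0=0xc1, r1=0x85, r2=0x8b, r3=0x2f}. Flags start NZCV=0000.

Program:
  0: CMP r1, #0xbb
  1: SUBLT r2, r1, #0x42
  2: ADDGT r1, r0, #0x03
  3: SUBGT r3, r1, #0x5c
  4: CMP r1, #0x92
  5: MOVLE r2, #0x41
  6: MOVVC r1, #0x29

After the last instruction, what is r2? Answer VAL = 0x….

0: ✓ CMP  NZCV=1000
1: ✓ SUBLT  r2←0x43
2: · ADDGT
3: · SUBGT
4: ✓ CMP  NZCV=1000
5: ✓ MOVLE  r2←0x41
6: ✓ MOVVC  r1←0x29

VAL = 0x41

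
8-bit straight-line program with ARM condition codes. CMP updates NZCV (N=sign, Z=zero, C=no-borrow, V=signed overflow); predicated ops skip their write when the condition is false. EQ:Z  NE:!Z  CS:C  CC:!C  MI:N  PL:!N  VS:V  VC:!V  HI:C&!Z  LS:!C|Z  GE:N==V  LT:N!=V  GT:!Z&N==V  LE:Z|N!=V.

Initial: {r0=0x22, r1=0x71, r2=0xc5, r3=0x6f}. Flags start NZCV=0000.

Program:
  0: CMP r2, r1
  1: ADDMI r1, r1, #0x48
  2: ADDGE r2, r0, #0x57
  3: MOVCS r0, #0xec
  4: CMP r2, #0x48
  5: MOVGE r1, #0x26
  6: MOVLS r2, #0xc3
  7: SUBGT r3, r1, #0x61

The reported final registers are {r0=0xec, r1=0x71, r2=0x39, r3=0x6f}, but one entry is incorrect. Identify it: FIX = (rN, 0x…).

0: ✓ CMP  NZCV=0011
1: · ADDMI
2: · ADDGE
3: ✓ MOVCS  r0←0xec
4: ✓ CMP  NZCV=0011
5: · MOVGE
6: · MOVLS
7: · SUBGT

FIX = (r2, 0xc5)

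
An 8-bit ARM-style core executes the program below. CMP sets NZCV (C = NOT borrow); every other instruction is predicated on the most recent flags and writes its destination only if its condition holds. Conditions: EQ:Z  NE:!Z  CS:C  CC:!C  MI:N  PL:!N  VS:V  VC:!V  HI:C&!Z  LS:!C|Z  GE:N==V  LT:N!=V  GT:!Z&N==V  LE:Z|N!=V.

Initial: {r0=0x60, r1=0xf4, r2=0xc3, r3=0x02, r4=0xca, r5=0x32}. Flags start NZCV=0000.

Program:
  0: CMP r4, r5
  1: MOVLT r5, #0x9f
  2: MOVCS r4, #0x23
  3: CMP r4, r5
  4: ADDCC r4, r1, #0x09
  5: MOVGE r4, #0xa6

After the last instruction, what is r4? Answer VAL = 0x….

0: ✓ CMP  NZCV=1010
1: ✓ MOVLT  r5←0x9f
2: ✓ MOVCS  r4←0x23
3: ✓ CMP  NZCV=1001
4: ✓ ADDCC  r4←0xfd
5: ✓ MOVGE  r4←0xa6

VAL = 0xa6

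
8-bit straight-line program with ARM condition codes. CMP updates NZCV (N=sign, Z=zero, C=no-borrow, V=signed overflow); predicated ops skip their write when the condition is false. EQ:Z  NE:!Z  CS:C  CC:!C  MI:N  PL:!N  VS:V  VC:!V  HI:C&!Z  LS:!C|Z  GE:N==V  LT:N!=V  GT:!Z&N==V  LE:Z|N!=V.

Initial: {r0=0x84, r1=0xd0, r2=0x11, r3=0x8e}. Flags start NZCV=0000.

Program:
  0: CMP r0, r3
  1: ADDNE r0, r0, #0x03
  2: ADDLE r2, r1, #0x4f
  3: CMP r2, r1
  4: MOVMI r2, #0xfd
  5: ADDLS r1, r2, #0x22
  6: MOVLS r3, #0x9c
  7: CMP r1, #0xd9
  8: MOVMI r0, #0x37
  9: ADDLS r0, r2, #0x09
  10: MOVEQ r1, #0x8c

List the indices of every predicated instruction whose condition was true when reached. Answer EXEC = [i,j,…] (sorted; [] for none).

EXEC = [1,2,5,6,9]

0: ✓ CMP  NZCV=1000
1: ✓ ADDNE  r0←0x87
2: ✓ ADDLE  r2←0x1f
3: ✓ CMP  NZCV=0000
4: · MOVMI
5: ✓ ADDLS  r1←0x41
6: ✓ MOVLS  r3←0x9c
7: ✓ CMP  NZCV=0000
8: · MOVMI
9: ✓ ADDLS  r0←0x28
10: · MOVEQ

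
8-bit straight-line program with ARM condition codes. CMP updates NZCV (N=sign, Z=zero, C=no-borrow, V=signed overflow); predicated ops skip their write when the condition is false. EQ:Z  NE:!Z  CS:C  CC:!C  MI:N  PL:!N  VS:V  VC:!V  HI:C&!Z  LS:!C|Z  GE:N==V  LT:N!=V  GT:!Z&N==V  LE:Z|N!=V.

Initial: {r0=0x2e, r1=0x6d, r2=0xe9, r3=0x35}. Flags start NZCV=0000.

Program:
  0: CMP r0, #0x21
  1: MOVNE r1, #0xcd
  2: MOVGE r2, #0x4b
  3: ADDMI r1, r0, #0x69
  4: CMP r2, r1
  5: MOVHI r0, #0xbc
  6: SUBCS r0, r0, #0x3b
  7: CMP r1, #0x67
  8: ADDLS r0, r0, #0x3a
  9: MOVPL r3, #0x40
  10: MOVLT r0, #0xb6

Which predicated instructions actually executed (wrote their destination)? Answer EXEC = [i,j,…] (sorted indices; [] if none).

EXEC = [1,2,9,10]

0: ✓ CMP  NZCV=0010
1: ✓ MOVNE  r1←0xcd
2: ✓ MOVGE  r2←0x4b
3: · ADDMI
4: ✓ CMP  NZCV=0000
5: · MOVHI
6: · SUBCS
7: ✓ CMP  NZCV=0011
8: · ADDLS
9: ✓ MOVPL  r3←0x40
10: ✓ MOVLT  r0←0xb6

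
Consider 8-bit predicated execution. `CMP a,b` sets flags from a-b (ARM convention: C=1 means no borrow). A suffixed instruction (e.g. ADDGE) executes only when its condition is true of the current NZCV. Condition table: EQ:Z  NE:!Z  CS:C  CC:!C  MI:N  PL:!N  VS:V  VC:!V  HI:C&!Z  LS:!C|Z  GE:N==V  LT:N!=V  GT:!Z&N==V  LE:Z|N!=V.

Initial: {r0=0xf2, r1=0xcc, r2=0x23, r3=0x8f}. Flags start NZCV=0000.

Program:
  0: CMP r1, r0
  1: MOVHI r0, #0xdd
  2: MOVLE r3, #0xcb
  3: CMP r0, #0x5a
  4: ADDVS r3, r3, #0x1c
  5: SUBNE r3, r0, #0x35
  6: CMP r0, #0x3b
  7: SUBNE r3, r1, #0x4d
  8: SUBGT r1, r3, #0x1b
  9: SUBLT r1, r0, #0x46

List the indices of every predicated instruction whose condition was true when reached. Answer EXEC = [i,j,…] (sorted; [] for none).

EXEC = [2,5,7,9]

[0] flags=1000 → (cmp)
[1] flags=1000 HI?F → skip
[2] flags=1000 LE?T → r3=0xcb
[3] flags=1010 → (cmp)
[4] flags=1010 VS?F → skip
[5] flags=1010 NE?T → r3=0xbd
[6] flags=1010 → (cmp)
[7] flags=1010 NE?T → r3=0x7f
[8] flags=1010 GT?F → skip
[9] flags=1010 LT?T → r1=0xac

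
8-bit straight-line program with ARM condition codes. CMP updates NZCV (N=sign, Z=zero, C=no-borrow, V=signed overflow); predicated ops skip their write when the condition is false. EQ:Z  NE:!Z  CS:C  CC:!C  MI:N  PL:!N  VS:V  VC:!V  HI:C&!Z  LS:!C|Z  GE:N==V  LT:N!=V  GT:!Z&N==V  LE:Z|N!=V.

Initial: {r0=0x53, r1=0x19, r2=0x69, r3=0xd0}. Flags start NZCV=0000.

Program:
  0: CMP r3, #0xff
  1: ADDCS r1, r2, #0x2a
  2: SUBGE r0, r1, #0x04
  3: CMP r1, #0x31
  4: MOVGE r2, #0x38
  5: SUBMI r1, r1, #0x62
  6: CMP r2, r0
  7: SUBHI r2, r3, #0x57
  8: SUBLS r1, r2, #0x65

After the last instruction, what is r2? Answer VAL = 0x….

VAL = 0x79

[0] flags=1000 → (cmp)
[1] flags=1000 CS?F → skip
[2] flags=1000 GE?F → skip
[3] flags=1000 → (cmp)
[4] flags=1000 GE?F → skip
[5] flags=1000 MI?T → r1=0xb7
[6] flags=0010 → (cmp)
[7] flags=0010 HI?T → r2=0x79
[8] flags=0010 LS?F → skip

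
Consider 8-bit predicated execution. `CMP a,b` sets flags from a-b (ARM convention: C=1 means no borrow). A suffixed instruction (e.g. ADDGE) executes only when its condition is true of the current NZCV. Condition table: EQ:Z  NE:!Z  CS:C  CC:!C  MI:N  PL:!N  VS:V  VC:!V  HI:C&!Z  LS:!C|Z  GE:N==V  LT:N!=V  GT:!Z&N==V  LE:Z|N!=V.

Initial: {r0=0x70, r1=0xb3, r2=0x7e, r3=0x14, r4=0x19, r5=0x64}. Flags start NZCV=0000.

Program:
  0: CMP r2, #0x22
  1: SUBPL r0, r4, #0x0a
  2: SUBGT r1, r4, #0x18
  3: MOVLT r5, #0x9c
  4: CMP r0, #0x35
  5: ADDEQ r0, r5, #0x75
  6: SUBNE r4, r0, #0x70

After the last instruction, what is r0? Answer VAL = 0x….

VAL = 0x0f

[0] flags=0010 → (cmp)
[1] flags=0010 PL?T → r0=0x0f
[2] flags=0010 GT?T → r1=0x01
[3] flags=0010 LT?F → skip
[4] flags=1000 → (cmp)
[5] flags=1000 EQ?F → skip
[6] flags=1000 NE?T → r4=0x9f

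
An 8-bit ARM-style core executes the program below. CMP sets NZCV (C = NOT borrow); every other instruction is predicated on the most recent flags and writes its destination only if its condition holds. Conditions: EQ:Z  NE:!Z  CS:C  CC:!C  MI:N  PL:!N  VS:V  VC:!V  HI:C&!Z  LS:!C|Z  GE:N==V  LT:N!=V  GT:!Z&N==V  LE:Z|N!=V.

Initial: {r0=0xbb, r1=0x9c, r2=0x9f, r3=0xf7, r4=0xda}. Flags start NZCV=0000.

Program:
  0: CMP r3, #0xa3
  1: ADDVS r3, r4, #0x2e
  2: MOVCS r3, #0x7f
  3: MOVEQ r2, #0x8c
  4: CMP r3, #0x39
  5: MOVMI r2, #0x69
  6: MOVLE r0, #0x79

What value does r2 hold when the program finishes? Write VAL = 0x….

[0] flags=0010 → (cmp)
[1] flags=0010 VS?F → skip
[2] flags=0010 CS?T → r3=0x7f
[3] flags=0010 EQ?F → skip
[4] flags=0010 → (cmp)
[5] flags=0010 MI?F → skip
[6] flags=0010 LE?F → skip

VAL = 0x9f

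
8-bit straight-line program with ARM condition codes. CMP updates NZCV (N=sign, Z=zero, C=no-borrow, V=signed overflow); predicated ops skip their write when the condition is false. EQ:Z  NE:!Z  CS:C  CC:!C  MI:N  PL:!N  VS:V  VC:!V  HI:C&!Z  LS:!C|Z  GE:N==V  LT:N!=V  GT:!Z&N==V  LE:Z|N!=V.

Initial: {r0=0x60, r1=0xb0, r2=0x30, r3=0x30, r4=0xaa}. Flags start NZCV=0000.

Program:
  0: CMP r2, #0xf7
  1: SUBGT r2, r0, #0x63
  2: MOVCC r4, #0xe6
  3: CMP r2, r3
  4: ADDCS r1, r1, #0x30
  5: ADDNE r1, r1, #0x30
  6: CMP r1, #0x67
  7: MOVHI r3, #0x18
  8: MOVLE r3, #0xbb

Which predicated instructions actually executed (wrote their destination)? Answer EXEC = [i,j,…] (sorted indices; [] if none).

EXEC = [1,2,4,5,8]

0: ✓ CMP  NZCV=0000
1: ✓ SUBGT  r2←0xfd
2: ✓ MOVCC  r4←0xe6
3: ✓ CMP  NZCV=1010
4: ✓ ADDCS  r1←0xe0
5: ✓ ADDNE  r1←0x10
6: ✓ CMP  NZCV=1000
7: · MOVHI
8: ✓ MOVLE  r3←0xbb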